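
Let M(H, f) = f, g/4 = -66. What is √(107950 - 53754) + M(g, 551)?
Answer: 551 + 2*√13549 ≈ 783.80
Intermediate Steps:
g = -264 (g = 4*(-66) = -264)
√(107950 - 53754) + M(g, 551) = √(107950 - 53754) + 551 = √54196 + 551 = 2*√13549 + 551 = 551 + 2*√13549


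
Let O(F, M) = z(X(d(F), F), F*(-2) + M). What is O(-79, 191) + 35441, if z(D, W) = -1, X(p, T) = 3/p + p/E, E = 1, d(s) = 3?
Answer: 35440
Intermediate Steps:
X(p, T) = p + 3/p (X(p, T) = 3/p + p/1 = 3/p + p*1 = 3/p + p = p + 3/p)
O(F, M) = -1
O(-79, 191) + 35441 = -1 + 35441 = 35440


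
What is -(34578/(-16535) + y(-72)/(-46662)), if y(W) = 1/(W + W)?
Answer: 232340907049/111104088480 ≈ 2.0912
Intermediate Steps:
y(W) = 1/(2*W)
-(34578/(-16535) + y(-72)/(-46662)) = -(34578/(-16535) + ((½)/(-72))/(-46662)) = -(34578*(-1/16535) + ((½)*(-1/72))*(-1/46662)) = -(-34578/16535 - 1/144*(-1/46662)) = -(-34578/16535 + 1/6719328) = -1*(-232340907049/111104088480) = 232340907049/111104088480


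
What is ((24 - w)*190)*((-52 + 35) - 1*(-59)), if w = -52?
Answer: 606480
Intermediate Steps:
((24 - w)*190)*((-52 + 35) - 1*(-59)) = ((24 - 1*(-52))*190)*((-52 + 35) - 1*(-59)) = ((24 + 52)*190)*(-17 + 59) = (76*190)*42 = 14440*42 = 606480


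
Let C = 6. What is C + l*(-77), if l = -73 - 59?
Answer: 10170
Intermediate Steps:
l = -132
C + l*(-77) = 6 - 132*(-77) = 6 + 10164 = 10170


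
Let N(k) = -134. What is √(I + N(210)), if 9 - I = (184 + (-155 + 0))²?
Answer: I*√966 ≈ 31.081*I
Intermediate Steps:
I = -832 (I = 9 - (184 + (-155 + 0))² = 9 - (184 - 155)² = 9 - 1*29² = 9 - 1*841 = 9 - 841 = -832)
√(I + N(210)) = √(-832 - 134) = √(-966) = I*√966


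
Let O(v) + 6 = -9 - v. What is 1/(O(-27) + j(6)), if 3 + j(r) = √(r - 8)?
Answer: 9/83 - I*√2/83 ≈ 0.10843 - 0.017039*I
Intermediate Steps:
O(v) = -15 - v (O(v) = -6 + (-9 - v) = -15 - v)
j(r) = -3 + √(-8 + r) (j(r) = -3 + √(r - 8) = -3 + √(-8 + r))
1/(O(-27) + j(6)) = 1/((-15 - 1*(-27)) + (-3 + √(-8 + 6))) = 1/((-15 + 27) + (-3 + √(-2))) = 1/(12 + (-3 + I*√2)) = 1/(9 + I*√2)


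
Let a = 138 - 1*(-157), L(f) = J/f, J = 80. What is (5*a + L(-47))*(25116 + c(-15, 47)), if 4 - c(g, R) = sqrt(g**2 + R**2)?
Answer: 1739434400/47 - 69245*sqrt(2434)/47 ≈ 3.6937e+7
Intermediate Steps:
L(f) = 80/f
c(g, R) = 4 - sqrt(R**2 + g**2) (c(g, R) = 4 - sqrt(g**2 + R**2) = 4 - sqrt(R**2 + g**2))
a = 295 (a = 138 + 157 = 295)
(5*a + L(-47))*(25116 + c(-15, 47)) = (5*295 + 80/(-47))*(25116 + (4 - sqrt(47**2 + (-15)**2))) = (1475 + 80*(-1/47))*(25116 + (4 - sqrt(2209 + 225))) = (1475 - 80/47)*(25116 + (4 - sqrt(2434))) = 69245*(25120 - sqrt(2434))/47 = 1739434400/47 - 69245*sqrt(2434)/47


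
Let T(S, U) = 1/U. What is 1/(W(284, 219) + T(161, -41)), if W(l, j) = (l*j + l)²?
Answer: 41/160053766399 ≈ 2.5616e-10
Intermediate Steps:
W(l, j) = (l + j*l)² (W(l, j) = (j*l + l)² = (l + j*l)²)
1/(W(284, 219) + T(161, -41)) = 1/(284²*(1 + 219)² + 1/(-41)) = 1/(80656*220² - 1/41) = 1/(80656*48400 - 1/41) = 1/(3903750400 - 1/41) = 1/(160053766399/41) = 41/160053766399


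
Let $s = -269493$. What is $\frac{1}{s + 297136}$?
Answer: $\frac{1}{27643} \approx 3.6176 \cdot 10^{-5}$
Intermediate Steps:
$\frac{1}{s + 297136} = \frac{1}{-269493 + 297136} = \frac{1}{27643}$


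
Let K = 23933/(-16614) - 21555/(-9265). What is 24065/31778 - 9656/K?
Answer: -726607562689787/66672945130 ≈ -10898.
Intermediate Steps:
K = 2098085/2368134 (K = 23933*(-1/16614) - 21555*(-1/9265) = -1841/1278 + 4311/1853 = 2098085/2368134 ≈ 0.88597)
24065/31778 - 9656/K = 24065/31778 - 9656/2098085/2368134 = 24065*(1/31778) - 9656*2368134/2098085 = 24065/31778 - 22866701904/2098085 = -726607562689787/66672945130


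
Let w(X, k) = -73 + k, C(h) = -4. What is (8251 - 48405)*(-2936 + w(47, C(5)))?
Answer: 120984002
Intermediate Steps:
(8251 - 48405)*(-2936 + w(47, C(5))) = (8251 - 48405)*(-2936 + (-73 - 4)) = -40154*(-2936 - 77) = -40154*(-3013) = 120984002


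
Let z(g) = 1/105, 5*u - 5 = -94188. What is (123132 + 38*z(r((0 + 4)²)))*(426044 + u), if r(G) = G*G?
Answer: 8774571565742/175 ≈ 5.0140e+10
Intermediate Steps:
u = -94183/5 (u = 1 + (⅕)*(-94188) = 1 - 94188/5 = -94183/5 ≈ -18837.)
r(G) = G²
z(g) = 1/105
(123132 + 38*z(r((0 + 4)²)))*(426044 + u) = (123132 + 38*(1/105))*(426044 - 94183/5) = (123132 + 38/105)*(2036037/5) = (12928898/105)*(2036037/5) = 8774571565742/175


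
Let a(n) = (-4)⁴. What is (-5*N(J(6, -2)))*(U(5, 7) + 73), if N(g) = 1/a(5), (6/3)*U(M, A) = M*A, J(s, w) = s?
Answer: -905/512 ≈ -1.7676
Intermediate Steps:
U(M, A) = A*M/2 (U(M, A) = (M*A)/2 = (A*M)/2 = A*M/2)
a(n) = 256
N(g) = 1/256
(-5*N(J(6, -2)))*(U(5, 7) + 73) = (-5*1/256)*((½)*7*5 + 73) = -5*(35/2 + 73)/256 = -5/256*181/2 = -905/512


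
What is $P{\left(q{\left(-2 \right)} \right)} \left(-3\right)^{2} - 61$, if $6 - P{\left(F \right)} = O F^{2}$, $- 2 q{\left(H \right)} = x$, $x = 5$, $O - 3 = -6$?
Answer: $\frac{647}{4} \approx 161.75$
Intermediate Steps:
$O = -3$ ($O = 3 - 6 = -3$)
$q{\left(H \right)} = - \frac{5}{2}$ ($q{\left(H \right)} = \left(- \frac{1}{2}\right) 5 = - \frac{5}{2}$)
$P{\left(F \right)} = 6 + 3 F^{2}$ ($P{\left(F \right)} = 6 - - 3 F^{2} = 6 + 3 F^{2}$)
$P{\left(q{\left(-2 \right)} \right)} \left(-3\right)^{2} - 61 = \left(6 + 3 \left(- \frac{5}{2}\right)^{2}\right) \left(-3\right)^{2} - 61 = \left(6 + 3 \cdot \frac{25}{4}\right) 9 - 61 = \left(6 + \frac{75}{4}\right) 9 - 61 = \frac{99}{4} \cdot 9 - 61 = \frac{891}{4} - 61 = \frac{647}{4}$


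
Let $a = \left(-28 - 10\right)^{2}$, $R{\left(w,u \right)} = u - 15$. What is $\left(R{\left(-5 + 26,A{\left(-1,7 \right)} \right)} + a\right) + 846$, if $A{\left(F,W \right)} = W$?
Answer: $2282$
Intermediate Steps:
$R{\left(w,u \right)} = -15 + u$ ($R{\left(w,u \right)} = u - 15 = -15 + u$)
$a = 1444$ ($a = \left(-38\right)^{2} = 1444$)
$\left(R{\left(-5 + 26,A{\left(-1,7 \right)} \right)} + a\right) + 846 = \left(\left(-15 + 7\right) + 1444\right) + 846 = \left(-8 + 1444\right) + 846 = 1436 + 846 = 2282$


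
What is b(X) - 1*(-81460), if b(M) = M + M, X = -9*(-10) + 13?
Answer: 81666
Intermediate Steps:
X = 103 (X = 90 + 13 = 103)
b(M) = 2*M
b(X) - 1*(-81460) = 2*103 - 1*(-81460) = 206 + 81460 = 81666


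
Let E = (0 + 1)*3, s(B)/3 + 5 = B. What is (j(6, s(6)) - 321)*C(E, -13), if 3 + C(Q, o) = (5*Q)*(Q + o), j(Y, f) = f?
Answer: 48654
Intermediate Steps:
s(B) = -15 + 3*B
E = 3 (E = 1*3 = 3)
C(Q, o) = -3 + 5*Q*(Q + o) (C(Q, o) = -3 + (5*Q)*(Q + o) = -3 + 5*Q*(Q + o))
(j(6, s(6)) - 321)*C(E, -13) = ((-15 + 3*6) - 321)*(-3 + 5*3² + 5*3*(-13)) = ((-15 + 18) - 321)*(-3 + 5*9 - 195) = (3 - 321)*(-3 + 45 - 195) = -318*(-153) = 48654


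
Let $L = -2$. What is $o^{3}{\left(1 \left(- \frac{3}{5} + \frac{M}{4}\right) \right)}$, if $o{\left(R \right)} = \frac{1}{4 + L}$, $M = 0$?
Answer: $\frac{1}{8} \approx 0.125$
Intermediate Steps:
$o{\left(R \right)} = \frac{1}{2}$ ($o{\left(R \right)} = \frac{1}{4 - 2} = \frac{1}{2}$)
$o^{3}{\left(1 \left(- \frac{3}{5} + \frac{M}{4}\right) \right)} = \left(\frac{1}{2}\right)^{3} = \frac{1}{8}$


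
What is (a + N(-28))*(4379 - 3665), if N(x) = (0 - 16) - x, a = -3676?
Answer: -2616096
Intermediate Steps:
N(x) = -16 - x
(a + N(-28))*(4379 - 3665) = (-3676 + (-16 - 1*(-28)))*(4379 - 3665) = (-3676 + (-16 + 28))*714 = (-3676 + 12)*714 = -3664*714 = -2616096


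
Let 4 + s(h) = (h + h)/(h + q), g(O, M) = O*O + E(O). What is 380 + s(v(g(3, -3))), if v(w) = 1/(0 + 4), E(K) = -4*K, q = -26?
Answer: 38726/103 ≈ 375.98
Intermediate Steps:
g(O, M) = O² - 4*O (g(O, M) = O*O - 4*O = O² - 4*O)
v(w) = ¼ (v(w) = 1/4 = ¼)
s(h) = -4 + 2*h/(-26 + h) (s(h) = -4 + (h + h)/(h - 26) = -4 + (2*h)/(-26 + h) = -4 + 2*h/(-26 + h))
380 + s(v(g(3, -3))) = 380 + 2*(52 - 1*¼)/(-26 + ¼) = 380 + 2*(52 - ¼)/(-103/4) = 380 + 2*(-4/103)*(207/4) = 380 - 414/103 = 38726/103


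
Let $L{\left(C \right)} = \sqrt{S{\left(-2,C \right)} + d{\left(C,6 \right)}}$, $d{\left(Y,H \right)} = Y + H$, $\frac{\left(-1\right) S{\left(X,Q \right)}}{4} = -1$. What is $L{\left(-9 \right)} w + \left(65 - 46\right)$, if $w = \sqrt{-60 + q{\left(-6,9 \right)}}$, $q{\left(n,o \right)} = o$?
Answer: $19 + i \sqrt{51} \approx 19.0 + 7.1414 i$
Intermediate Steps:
$S{\left(X,Q \right)} = 4$ ($S{\left(X,Q \right)} = \left(-4\right) \left(-1\right) = 4$)
$d{\left(Y,H \right)} = H + Y$
$L{\left(C \right)} = \sqrt{10 + C}$ ($L{\left(C \right)} = \sqrt{4 + \left(6 + C\right)} = \sqrt{10 + C}$)
$w = i \sqrt{51}$ ($w = \sqrt{-60 + 9} = \sqrt{-51} = i \sqrt{51} \approx 7.1414 i$)
$L{\left(-9 \right)} w + \left(65 - 46\right) = \sqrt{10 - 9} i \sqrt{51} + \left(65 - 46\right) = \sqrt{1} i \sqrt{51} + \left(65 - 46\right) = 1 i \sqrt{51} + 19 = i \sqrt{51} + 19 = 19 + i \sqrt{51}$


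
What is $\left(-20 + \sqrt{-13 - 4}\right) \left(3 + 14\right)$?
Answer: $-340 + 17 i \sqrt{17} \approx -340.0 + 70.093 i$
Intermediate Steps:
$\left(-20 + \sqrt{-13 - 4}\right) \left(3 + 14\right) = \left(-20 + \sqrt{-17}\right) 17 = \left(-20 + i \sqrt{17}\right) 17 = -340 + 17 i \sqrt{17}$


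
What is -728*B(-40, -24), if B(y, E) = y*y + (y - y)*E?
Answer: -1164800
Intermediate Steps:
B(y, E) = y**2 (B(y, E) = y**2 + 0*E = y**2 + 0 = y**2)
-728*B(-40, -24) = -728*(-40)**2 = -728*1600 = -1164800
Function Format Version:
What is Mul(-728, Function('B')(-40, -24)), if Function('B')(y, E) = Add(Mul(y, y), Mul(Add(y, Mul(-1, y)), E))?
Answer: -1164800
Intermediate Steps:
Function('B')(y, E) = Pow(y, 2) (Function('B')(y, E) = Add(Pow(y, 2), Mul(0, E)) = Add(Pow(y, 2), 0) = Pow(y, 2))
Mul(-728, Function('B')(-40, -24)) = Mul(-728, Pow(-40, 2)) = Mul(-728, 1600) = -1164800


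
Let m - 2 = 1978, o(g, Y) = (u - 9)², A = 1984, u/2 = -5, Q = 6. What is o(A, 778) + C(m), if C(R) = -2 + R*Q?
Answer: 12239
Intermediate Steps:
u = -10 (u = 2*(-5) = -10)
o(g, Y) = 361 (o(g, Y) = (-10 - 9)² = (-19)² = 361)
m = 1980 (m = 2 + 1978 = 1980)
C(R) = -2 + 6*R (C(R) = -2 + R*6 = -2 + 6*R)
o(A, 778) + C(m) = 361 + (-2 + 6*1980) = 361 + (-2 + 11880) = 361 + 11878 = 12239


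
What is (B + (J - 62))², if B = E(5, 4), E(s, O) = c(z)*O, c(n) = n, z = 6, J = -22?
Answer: 3600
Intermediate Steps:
E(s, O) = 6*O
B = 24 (B = 6*4 = 24)
(B + (J - 62))² = (24 + (-22 - 62))² = (24 - 84)² = (-60)² = 3600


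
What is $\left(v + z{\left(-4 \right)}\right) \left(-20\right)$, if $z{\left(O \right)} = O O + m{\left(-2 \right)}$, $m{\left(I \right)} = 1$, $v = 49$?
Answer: $-1320$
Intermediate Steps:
$z{\left(O \right)} = 1 + O^{2}$ ($z{\left(O \right)} = O O + 1 = O^{2} + 1 = 1 + O^{2}$)
$\left(v + z{\left(-4 \right)}\right) \left(-20\right) = \left(49 + \left(1 + \left(-4\right)^{2}\right)\right) \left(-20\right) = \left(49 + \left(1 + 16\right)\right) \left(-20\right) = \left(49 + 17\right) \left(-20\right) = 66 \left(-20\right) = -1320$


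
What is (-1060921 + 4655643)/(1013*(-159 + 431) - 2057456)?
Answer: -1797361/890960 ≈ -2.0173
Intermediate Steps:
(-1060921 + 4655643)/(1013*(-159 + 431) - 2057456) = 3594722/(1013*272 - 2057456) = 3594722/(275536 - 2057456) = 3594722/(-1781920) = 3594722*(-1/1781920) = -1797361/890960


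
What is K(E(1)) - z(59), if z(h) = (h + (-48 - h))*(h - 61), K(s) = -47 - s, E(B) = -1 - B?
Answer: -141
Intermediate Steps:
z(h) = 2928 - 48*h (z(h) = -48*(-61 + h) = 2928 - 48*h)
K(E(1)) - z(59) = (-47 - (-1 - 1*1)) - (2928 - 48*59) = (-47 - (-1 - 1)) - (2928 - 2832) = (-47 - 1*(-2)) - 1*96 = (-47 + 2) - 96 = -45 - 96 = -141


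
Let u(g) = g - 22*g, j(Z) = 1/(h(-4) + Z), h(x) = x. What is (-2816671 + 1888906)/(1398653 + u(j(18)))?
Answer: -1855530/2797303 ≈ -0.66333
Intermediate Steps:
j(Z) = 1/(-4 + Z)
u(g) = -21*g
(-2816671 + 1888906)/(1398653 + u(j(18))) = (-2816671 + 1888906)/(1398653 - 21/(-4 + 18)) = -927765/(1398653 - 21/14) = -927765/(1398653 - 21*1/14) = -927765/(1398653 - 3/2) = -927765/2797303/2 = -927765*2/2797303 = -1855530/2797303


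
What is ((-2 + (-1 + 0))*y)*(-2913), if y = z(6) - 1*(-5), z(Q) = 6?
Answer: 96129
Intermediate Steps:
y = 11 (y = 6 - 1*(-5) = 6 + 5 = 11)
((-2 + (-1 + 0))*y)*(-2913) = ((-2 + (-1 + 0))*11)*(-2913) = ((-2 - 1)*11)*(-2913) = -3*11*(-2913) = -33*(-2913) = 96129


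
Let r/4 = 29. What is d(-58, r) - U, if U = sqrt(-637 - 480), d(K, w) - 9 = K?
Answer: -49 - I*sqrt(1117) ≈ -49.0 - 33.422*I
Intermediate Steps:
r = 116 (r = 4*29 = 116)
d(K, w) = 9 + K
U = I*sqrt(1117) (U = sqrt(-1117) = I*sqrt(1117) ≈ 33.422*I)
d(-58, r) - U = (9 - 58) - I*sqrt(1117) = -49 - I*sqrt(1117)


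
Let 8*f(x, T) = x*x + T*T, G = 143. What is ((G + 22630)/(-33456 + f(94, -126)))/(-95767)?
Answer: 22773/2908156489 ≈ 7.8307e-6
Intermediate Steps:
f(x, T) = T²/8 + x²/8 (f(x, T) = (x*x + T*T)/8 = (x² + T²)/8 = (T² + x²)/8 = T²/8 + x²/8)
((G + 22630)/(-33456 + f(94, -126)))/(-95767) = ((143 + 22630)/(-33456 + ((⅛)*(-126)² + (⅛)*94²)))/(-95767) = (22773/(-33456 + ((⅛)*15876 + (⅛)*8836)))*(-1/95767) = (22773/(-33456 + (3969/2 + 2209/2)))*(-1/95767) = (22773/(-33456 + 3089))*(-1/95767) = (22773/(-30367))*(-1/95767) = (22773*(-1/30367))*(-1/95767) = -22773/30367*(-1/95767) = 22773/2908156489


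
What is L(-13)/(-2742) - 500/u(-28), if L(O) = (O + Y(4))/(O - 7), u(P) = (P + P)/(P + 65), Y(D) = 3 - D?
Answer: 63408701/191940 ≈ 330.36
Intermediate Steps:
u(P) = 2*P/(65 + P) (u(P) = (2*P)/(65 + P) = 2*P/(65 + P))
L(O) = (-1 + O)/(-7 + O) (L(O) = (O + (3 - 1*4))/(O - 7) = (O + (3 - 4))/(-7 + O) = (O - 1)/(-7 + O) = (-1 + O)/(-7 + O))
L(-13)/(-2742) - 500/u(-28) = ((-1 - 13)/(-7 - 13))/(-2742) - 500/(2*(-28)/(65 - 28)) = (-14/(-20))*(-1/2742) - 500/(2*(-28)/37) = -1/20*(-14)*(-1/2742) - 500/(2*(-28)*(1/37)) = (7/10)*(-1/2742) - 500/(-56/37) = -7/27420 - 500*(-37/56) = -7/27420 + 4625/14 = 63408701/191940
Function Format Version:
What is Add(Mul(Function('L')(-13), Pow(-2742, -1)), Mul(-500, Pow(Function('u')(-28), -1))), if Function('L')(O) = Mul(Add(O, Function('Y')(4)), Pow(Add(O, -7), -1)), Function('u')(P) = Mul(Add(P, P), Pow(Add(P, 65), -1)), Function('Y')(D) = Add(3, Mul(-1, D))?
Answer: Rational(63408701, 191940) ≈ 330.36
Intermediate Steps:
Function('u')(P) = Mul(2, P, Pow(Add(65, P), -1)) (Function('u')(P) = Mul(Mul(2, P), Pow(Add(65, P), -1)) = Mul(2, P, Pow(Add(65, P), -1)))
Function('L')(O) = Mul(Pow(Add(-7, O), -1), Add(-1, O)) (Function('L')(O) = Mul(Add(O, Add(3, Mul(-1, 4))), Pow(Add(O, -7), -1)) = Mul(Add(O, Add(3, -4)), Pow(Add(-7, O), -1)) = Mul(Add(O, -1), Pow(Add(-7, O), -1)) = Mul(Add(-1, O), Pow(Add(-7, O), -1)) = Mul(Pow(Add(-7, O), -1), Add(-1, O)))
Add(Mul(Function('L')(-13), Pow(-2742, -1)), Mul(-500, Pow(Function('u')(-28), -1))) = Add(Mul(Mul(Pow(Add(-7, -13), -1), Add(-1, -13)), Pow(-2742, -1)), Mul(-500, Pow(Mul(2, -28, Pow(Add(65, -28), -1)), -1))) = Add(Mul(Mul(Pow(-20, -1), -14), Rational(-1, 2742)), Mul(-500, Pow(Mul(2, -28, Pow(37, -1)), -1))) = Add(Mul(Mul(Rational(-1, 20), -14), Rational(-1, 2742)), Mul(-500, Pow(Mul(2, -28, Rational(1, 37)), -1))) = Add(Mul(Rational(7, 10), Rational(-1, 2742)), Mul(-500, Pow(Rational(-56, 37), -1))) = Add(Rational(-7, 27420), Mul(-500, Rational(-37, 56))) = Add(Rational(-7, 27420), Rational(4625, 14)) = Rational(63408701, 191940)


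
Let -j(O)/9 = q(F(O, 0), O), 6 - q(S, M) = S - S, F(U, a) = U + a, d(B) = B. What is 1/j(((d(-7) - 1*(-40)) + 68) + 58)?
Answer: -1/54 ≈ -0.018519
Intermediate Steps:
q(S, M) = 6 (q(S, M) = 6 - (S - S) = 6 - 1*0 = 6 + 0 = 6)
j(O) = -54 (j(O) = -9*6 = -54)
1/j(((d(-7) - 1*(-40)) + 68) + 58) = 1/(-54) = -1/54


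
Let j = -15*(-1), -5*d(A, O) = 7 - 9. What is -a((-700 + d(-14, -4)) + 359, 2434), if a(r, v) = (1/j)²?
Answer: -1/225 ≈ -0.0044444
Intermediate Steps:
d(A, O) = ⅖ (d(A, O) = -(7 - 9)/5 = -⅕*(-2) = ⅖)
j = 15
a(r, v) = 1/225 (a(r, v) = (1/15)² = 1/225)
-a((-700 + d(-14, -4)) + 359, 2434) = -1*1/225 = -1/225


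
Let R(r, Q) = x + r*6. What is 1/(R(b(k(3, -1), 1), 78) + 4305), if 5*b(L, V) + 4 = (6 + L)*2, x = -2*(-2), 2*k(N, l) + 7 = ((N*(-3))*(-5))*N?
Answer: 5/22361 ≈ 0.00022360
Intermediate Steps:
k(N, l) = -7/2 + 15*N²/2 (k(N, l) = -7/2 + (((N*(-3))*(-5))*N)/2 = -7/2 + ((-3*N*(-5))*N)/2 = -7/2 + ((15*N)*N)/2 = -7/2 + (15*N²)/2 = -7/2 + 15*N²/2)
x = 4
b(L, V) = 8/5 + 2*L/5 (b(L, V) = -⅘ + ((6 + L)*2)/5 = -⅘ + (12 + 2*L)/5 = -⅘ + (12/5 + 2*L/5) = 8/5 + 2*L/5)
R(r, Q) = 4 + 6*r (R(r, Q) = 4 + r*6 = 4 + 6*r)
1/(R(b(k(3, -1), 1), 78) + 4305) = 1/((4 + 6*(8/5 + 2*(-7/2 + (15/2)*3²)/5)) + 4305) = 1/((4 + 6*(8/5 + 2*(-7/2 + (15/2)*9)/5)) + 4305) = 1/((4 + 6*(8/5 + 2*(-7/2 + 135/2)/5)) + 4305) = 1/((4 + 6*(8/5 + (⅖)*64)) + 4305) = 1/((4 + 6*(8/5 + 128/5)) + 4305) = 1/((4 + 6*(136/5)) + 4305) = 1/((4 + 816/5) + 4305) = 1/(836/5 + 4305) = 1/(22361/5) = 5/22361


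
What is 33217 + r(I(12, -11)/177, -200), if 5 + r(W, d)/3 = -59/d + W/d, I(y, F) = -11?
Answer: 195897027/5900 ≈ 33203.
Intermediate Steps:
r(W, d) = -15 - 177/d + 3*W/d (r(W, d) = -15 + 3*(-59/d + W/d) = -15 + (-177/d + 3*W/d) = -15 - 177/d + 3*W/d)
33217 + r(I(12, -11)/177, -200) = 33217 + 3*(-59 - 11/177 - 5*(-200))/(-200) = 33217 + 3*(-1/200)*(-59 - 11*1/177 + 1000) = 33217 + 3*(-1/200)*(-59 - 11/177 + 1000) = 33217 + 3*(-1/200)*(166546/177) = 33217 - 83273/5900 = 195897027/5900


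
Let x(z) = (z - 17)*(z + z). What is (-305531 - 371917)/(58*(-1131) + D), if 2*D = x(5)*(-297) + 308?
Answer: 84681/5953 ≈ 14.225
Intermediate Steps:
x(z) = 2*z*(-17 + z) (x(z) = (-17 + z)*(2*z) = 2*z*(-17 + z))
D = 17974 (D = ((2*5*(-17 + 5))*(-297) + 308)/2 = ((2*5*(-12))*(-297) + 308)/2 = (-120*(-297) + 308)/2 = (35640 + 308)/2 = (½)*35948 = 17974)
(-305531 - 371917)/(58*(-1131) + D) = (-305531 - 371917)/(58*(-1131) + 17974) = -677448/(-65598 + 17974) = -677448/(-47624) = -677448*(-1/47624) = 84681/5953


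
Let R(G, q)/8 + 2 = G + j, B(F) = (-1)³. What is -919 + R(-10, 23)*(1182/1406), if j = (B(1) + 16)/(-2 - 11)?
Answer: -484591/481 ≈ -1007.5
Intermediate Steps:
B(F) = -1
j = -15/13 (j = (-1 + 16)/(-2 - 11) = 15/(-13) = 15*(-1/13) = -15/13 ≈ -1.1538)
R(G, q) = -328/13 + 8*G (R(G, q) = -16 + 8*(G - 15/13) = -16 + 8*(-15/13 + G) = -16 + (-120/13 + 8*G) = -328/13 + 8*G)
-919 + R(-10, 23)*(1182/1406) = -919 + (-328/13 + 8*(-10))*(1182/1406) = -919 + (-328/13 - 80)*(1182*(1/1406)) = -919 - 1368/13*591/703 = -919 - 42552/481 = -484591/481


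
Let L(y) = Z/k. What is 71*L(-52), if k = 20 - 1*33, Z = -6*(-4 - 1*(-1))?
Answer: -1278/13 ≈ -98.308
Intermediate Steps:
Z = 18 (Z = -6*(-4 + 1) = -6*(-3) = 18)
k = -13 (k = 20 - 33 = -13)
L(y) = -18/13 (L(y) = 18/(-13) = 18*(-1/13) = -18/13)
71*L(-52) = 71*(-18/13) = -1278/13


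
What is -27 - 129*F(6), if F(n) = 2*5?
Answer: -1317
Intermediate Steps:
F(n) = 10
-27 - 129*F(6) = -27 - 129*10 = -27 - 1290 = -1317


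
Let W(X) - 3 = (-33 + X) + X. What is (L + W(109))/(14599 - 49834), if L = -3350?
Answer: 1054/11745 ≈ 0.089740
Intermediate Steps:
W(X) = -30 + 2*X (W(X) = 3 + ((-33 + X) + X) = 3 + (-33 + 2*X) = -30 + 2*X)
(L + W(109))/(14599 - 49834) = (-3350 + (-30 + 2*109))/(14599 - 49834) = (-3350 + (-30 + 218))/(-35235) = (-3350 + 188)*(-1/35235) = -3162*(-1/35235) = 1054/11745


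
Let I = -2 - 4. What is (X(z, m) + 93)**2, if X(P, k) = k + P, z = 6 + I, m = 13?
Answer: 11236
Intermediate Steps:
I = -6
z = 0 (z = 6 - 6 = 0)
X(P, k) = P + k
(X(z, m) + 93)**2 = ((0 + 13) + 93)**2 = (13 + 93)**2 = 106**2 = 11236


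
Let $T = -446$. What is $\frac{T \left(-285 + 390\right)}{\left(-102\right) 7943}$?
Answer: $\frac{7805}{135031} \approx 0.057802$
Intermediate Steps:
$\frac{T \left(-285 + 390\right)}{\left(-102\right) 7943} = \frac{\left(-446\right) \left(-285 + 390\right)}{\left(-102\right) 7943} = \frac{\left(-446\right) 105}{-810186} = \left(-46830\right) \left(- \frac{1}{810186}\right) = \frac{7805}{135031}$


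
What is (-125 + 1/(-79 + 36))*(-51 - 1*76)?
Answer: 682752/43 ≈ 15878.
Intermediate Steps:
(-125 + 1/(-79 + 36))*(-51 - 1*76) = (-125 + 1/(-43))*(-51 - 76) = (-125 - 1/43)*(-127) = -5376/43*(-127) = 682752/43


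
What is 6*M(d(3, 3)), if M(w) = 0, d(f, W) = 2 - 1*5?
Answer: 0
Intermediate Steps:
d(f, W) = -3 (d(f, W) = 2 - 5 = -3)
6*M(d(3, 3)) = 6*0 = 0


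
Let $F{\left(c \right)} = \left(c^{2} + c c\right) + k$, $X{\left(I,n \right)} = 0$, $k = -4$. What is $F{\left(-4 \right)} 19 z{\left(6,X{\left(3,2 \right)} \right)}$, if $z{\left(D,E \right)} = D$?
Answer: $3192$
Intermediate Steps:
$F{\left(c \right)} = -4 + 2 c^{2}$ ($F{\left(c \right)} = \left(c^{2} + c c\right) - 4 = \left(c^{2} + c^{2}\right) - 4 = 2 c^{2} - 4 = -4 + 2 c^{2}$)
$F{\left(-4 \right)} 19 z{\left(6,X{\left(3,2 \right)} \right)} = \left(-4 + 2 \left(-4\right)^{2}\right) 19 \cdot 6 = \left(-4 + 2 \cdot 16\right) 19 \cdot 6 = \left(-4 + 32\right) 19 \cdot 6 = 28 \cdot 19 \cdot 6 = 532 \cdot 6 = 3192$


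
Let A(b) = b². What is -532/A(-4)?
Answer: -133/4 ≈ -33.250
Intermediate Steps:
-532/A(-4) = -532/((-4)²) = -532/16 = -532*1/16 = -133/4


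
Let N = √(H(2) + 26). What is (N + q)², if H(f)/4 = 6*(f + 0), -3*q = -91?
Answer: 8947/9 + 182*√74/3 ≈ 1516.0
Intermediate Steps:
q = 91/3 (q = -⅓*(-91) = 91/3 ≈ 30.333)
H(f) = 24*f (H(f) = 4*(6*(f + 0)) = 4*(6*f) = 24*f)
N = √74 (N = √(24*2 + 26) = √(48 + 26) = √74 ≈ 8.6023)
(N + q)² = (√74 + 91/3)² = (91/3 + √74)²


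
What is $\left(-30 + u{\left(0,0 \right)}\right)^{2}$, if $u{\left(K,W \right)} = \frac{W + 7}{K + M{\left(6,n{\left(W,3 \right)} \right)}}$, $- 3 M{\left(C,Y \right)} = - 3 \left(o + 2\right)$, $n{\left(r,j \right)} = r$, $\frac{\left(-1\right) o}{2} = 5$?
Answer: $\frac{61009}{64} \approx 953.27$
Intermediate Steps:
$o = -10$ ($o = \left(-2\right) 5 = -10$)
$M{\left(C,Y \right)} = -8$ ($M{\left(C,Y \right)} = - \frac{\left(-3\right) \left(-10 + 2\right)}{3} = - \frac{\left(-3\right) \left(-8\right)}{3} = \left(- \frac{1}{3}\right) 24 = -8$)
$u{\left(K,W \right)} = \frac{7 + W}{-8 + K}$ ($u{\left(K,W \right)} = \frac{W + 7}{K - 8} = \frac{7 + W}{-8 + K}$)
$\left(-30 + u{\left(0,0 \right)}\right)^{2} = \left(-30 + \frac{7 + 0}{-8 + 0}\right)^{2} = \left(-30 + \frac{1}{-8} \cdot 7\right)^{2} = \left(-30 - \frac{7}{8}\right)^{2} = \left(- \frac{247}{8}\right)^{2} = \frac{61009}{64}$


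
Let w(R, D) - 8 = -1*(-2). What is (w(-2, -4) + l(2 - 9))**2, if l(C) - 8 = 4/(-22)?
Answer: 38416/121 ≈ 317.49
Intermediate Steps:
w(R, D) = 10 (w(R, D) = 8 - 1*(-2) = 8 + 2 = 10)
l(C) = 86/11 (l(C) = 8 + 4/(-22) = 8 + 4*(-1/22) = 8 - 2/11 = 86/11)
(w(-2, -4) + l(2 - 9))**2 = (10 + 86/11)**2 = (196/11)**2 = 38416/121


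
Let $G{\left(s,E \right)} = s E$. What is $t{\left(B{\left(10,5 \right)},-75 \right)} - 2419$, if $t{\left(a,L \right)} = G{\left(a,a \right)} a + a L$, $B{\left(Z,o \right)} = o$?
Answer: $-2669$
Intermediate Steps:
$G{\left(s,E \right)} = E s$
$t{\left(a,L \right)} = a^{3} + L a$ ($t{\left(a,L \right)} = a a a + a L = a^{2} a + L a = a^{3} + L a$)
$t{\left(B{\left(10,5 \right)},-75 \right)} - 2419 = 5 \left(-75 + 5^{2}\right) - 2419 = 5 \left(-75 + 25\right) - 2419 = 5 \left(-50\right) - 2419 = -250 - 2419 = -2669$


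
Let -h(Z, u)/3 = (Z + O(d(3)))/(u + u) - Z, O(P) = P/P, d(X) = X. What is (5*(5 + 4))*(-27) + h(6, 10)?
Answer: -23961/20 ≈ -1198.1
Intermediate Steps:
O(P) = 1
h(Z, u) = 3*Z - 3*(1 + Z)/(2*u) (h(Z, u) = -3*((Z + 1)/(u + u) - Z) = -3*((1 + Z)/((2*u)) - Z) = -3*((1 + Z)*(1/(2*u)) - Z) = -3*((1 + Z)/(2*u) - Z) = -3*(-Z + (1 + Z)/(2*u)) = 3*Z - 3*(1 + Z)/(2*u))
(5*(5 + 4))*(-27) + h(6, 10) = (5*(5 + 4))*(-27) + (3/2)*(-1 - 1*6 + 2*6*10)/10 = (5*9)*(-27) + (3/2)*(⅒)*(-1 - 6 + 120) = 45*(-27) + (3/2)*(⅒)*113 = -1215 + 339/20 = -23961/20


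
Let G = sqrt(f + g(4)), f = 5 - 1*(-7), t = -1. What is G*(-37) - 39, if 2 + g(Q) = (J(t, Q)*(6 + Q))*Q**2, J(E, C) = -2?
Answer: -39 - 37*I*sqrt(310) ≈ -39.0 - 651.45*I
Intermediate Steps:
f = 12 (f = 5 + 7 = 12)
g(Q) = -2 + Q**2*(-12 - 2*Q) (g(Q) = -2 + (-2*(6 + Q))*Q**2 = -2 + (-12 - 2*Q)*Q**2 = -2 + Q**2*(-12 - 2*Q))
G = I*sqrt(310) (G = sqrt(12 + (-2 - 12*4**2 - 2*4**3)) = sqrt(12 + (-2 - 12*16 - 2*64)) = sqrt(12 + (-2 - 192 - 128)) = sqrt(12 - 322) = sqrt(-310) = I*sqrt(310) ≈ 17.607*I)
G*(-37) - 39 = (I*sqrt(310))*(-37) - 39 = -37*I*sqrt(310) - 39 = -39 - 37*I*sqrt(310)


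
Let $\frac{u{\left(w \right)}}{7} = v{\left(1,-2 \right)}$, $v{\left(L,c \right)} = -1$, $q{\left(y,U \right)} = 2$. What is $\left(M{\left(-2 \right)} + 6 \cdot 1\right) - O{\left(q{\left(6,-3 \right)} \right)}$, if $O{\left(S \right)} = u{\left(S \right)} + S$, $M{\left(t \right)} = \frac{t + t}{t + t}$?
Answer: $12$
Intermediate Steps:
$u{\left(w \right)} = -7$ ($u{\left(w \right)} = 7 \left(-1\right) = -7$)
$M{\left(t \right)} = 1$ ($M{\left(t \right)} = \frac{2 t}{2 t} = 2 t \frac{1}{2 t} = 1$)
$O{\left(S \right)} = -7 + S$
$\left(M{\left(-2 \right)} + 6 \cdot 1\right) - O{\left(q{\left(6,-3 \right)} \right)} = \left(1 + 6 \cdot 1\right) - \left(-7 + 2\right) = \left(1 + 6\right) - -5 = 7 + 5 = 12$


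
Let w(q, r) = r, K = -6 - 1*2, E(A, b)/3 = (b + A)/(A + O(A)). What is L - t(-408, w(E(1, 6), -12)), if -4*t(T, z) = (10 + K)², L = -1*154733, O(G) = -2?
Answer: -154732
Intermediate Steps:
E(A, b) = 3*(A + b)/(-2 + A) (E(A, b) = 3*((b + A)/(A - 2)) = 3*((A + b)/(-2 + A)) = 3*(A + b)/(-2 + A))
L = -154733
K = -8 (K = -6 - 2 = -8)
t(T, z) = -1 (t(T, z) = -(10 - 8)²/4 = -¼*2² = -¼*4 = -1)
L - t(-408, w(E(1, 6), -12)) = -154733 - 1*(-1) = -154733 + 1 = -154732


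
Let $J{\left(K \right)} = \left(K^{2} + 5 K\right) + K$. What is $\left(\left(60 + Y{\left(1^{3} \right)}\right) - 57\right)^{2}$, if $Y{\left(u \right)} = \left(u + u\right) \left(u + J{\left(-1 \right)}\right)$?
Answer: $25$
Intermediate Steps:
$J{\left(K \right)} = K^{2} + 6 K$
$Y{\left(u \right)} = 2 u \left(-5 + u\right)$ ($Y{\left(u \right)} = \left(u + u\right) \left(u - \left(6 - 1\right)\right) = 2 u \left(u - 5\right) = 2 u \left(-5 + u\right)$)
$\left(\left(60 + Y{\left(1^{3} \right)}\right) - 57\right)^{2} = \left(\left(60 + 2 \cdot 1^{3} \left(-5 + 1^{3}\right)\right) - 57\right)^{2} = \left(\left(60 + 2 \cdot 1 \left(-5 + 1\right)\right) - 57\right)^{2} = \left(\left(60 + 2 \cdot 1 \left(-4\right)\right) - 57\right)^{2} = \left(\left(60 - 8\right) - 57\right)^{2} = \left(52 - 57\right)^{2} = \left(-5\right)^{2} = 25$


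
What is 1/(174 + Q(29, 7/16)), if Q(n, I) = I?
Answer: 16/2791 ≈ 0.0057327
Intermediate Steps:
1/(174 + Q(29, 7/16)) = 1/(174 + 7/16) = 1/(2791/16) = 16/2791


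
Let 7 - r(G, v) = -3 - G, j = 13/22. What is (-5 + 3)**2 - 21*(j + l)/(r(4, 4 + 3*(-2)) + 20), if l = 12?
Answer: -2825/748 ≈ -3.7767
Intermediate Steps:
j = 13/22 (j = 13*(1/22) = 13/22 ≈ 0.59091)
r(G, v) = 10 + G (r(G, v) = 7 - (-3 - G) = 7 + (3 + G) = 10 + G)
(-5 + 3)**2 - 21*(j + l)/(r(4, 4 + 3*(-2)) + 20) = (-5 + 3)**2 - 21*(13/22 + 12)/((10 + 4) + 20) = (-2)**2 - 5817/(22*(14 + 20)) = 4 - 5817/(22*34) = 4 - 21*277/748 = 4 - 5817/748 = -2825/748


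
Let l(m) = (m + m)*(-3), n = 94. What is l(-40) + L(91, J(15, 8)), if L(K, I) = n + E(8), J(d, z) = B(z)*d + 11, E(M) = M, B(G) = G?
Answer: 342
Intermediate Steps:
l(m) = -6*m (l(m) = (2*m)*(-3) = -6*m)
J(d, z) = 11 + d*z (J(d, z) = z*d + 11 = d*z + 11 = 11 + d*z)
L(K, I) = 102 (L(K, I) = 94 + 8 = 102)
l(-40) + L(91, J(15, 8)) = -6*(-40) + 102 = 240 + 102 = 342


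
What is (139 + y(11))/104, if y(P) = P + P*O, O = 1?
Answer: 161/104 ≈ 1.5481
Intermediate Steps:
y(P) = 2*P (y(P) = P + P*1 = P + P = 2*P)
(139 + y(11))/104 = (139 + 2*11)/104 = (139 + 22)*(1/104) = 161*(1/104) = 161/104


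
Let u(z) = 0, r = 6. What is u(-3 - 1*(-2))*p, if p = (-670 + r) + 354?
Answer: 0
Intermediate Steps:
p = -310 (p = (-670 + 6) + 354 = -664 + 354 = -310)
u(-3 - 1*(-2))*p = 0*(-310) = 0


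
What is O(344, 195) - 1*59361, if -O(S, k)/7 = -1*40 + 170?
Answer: -60271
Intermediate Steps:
O(S, k) = -910 (O(S, k) = -7*(-1*40 + 170) = -7*(-40 + 170) = -7*130 = -910)
O(344, 195) - 1*59361 = -910 - 1*59361 = -910 - 59361 = -60271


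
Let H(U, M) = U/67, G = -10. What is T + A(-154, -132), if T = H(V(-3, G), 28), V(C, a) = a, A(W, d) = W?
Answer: -10328/67 ≈ -154.15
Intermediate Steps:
H(U, M) = U/67 (H(U, M) = U*(1/67) = U/67)
T = -10/67 (T = (1/67)*(-10) = -10/67 ≈ -0.14925)
T + A(-154, -132) = -10/67 - 154 = -10328/67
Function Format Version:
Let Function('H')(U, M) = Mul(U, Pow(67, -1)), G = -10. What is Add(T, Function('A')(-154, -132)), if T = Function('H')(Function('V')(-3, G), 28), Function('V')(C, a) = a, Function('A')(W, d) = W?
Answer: Rational(-10328, 67) ≈ -154.15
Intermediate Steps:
Function('H')(U, M) = Mul(Rational(1, 67), U) (Function('H')(U, M) = Mul(U, Rational(1, 67)) = Mul(Rational(1, 67), U))
T = Rational(-10, 67) (T = Mul(Rational(1, 67), -10) = Rational(-10, 67) ≈ -0.14925)
Add(T, Function('A')(-154, -132)) = Add(Rational(-10, 67), -154) = Rational(-10328, 67)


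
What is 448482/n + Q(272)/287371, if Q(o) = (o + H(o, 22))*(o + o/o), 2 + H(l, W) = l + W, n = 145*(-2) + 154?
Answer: -9204270045/2791604 ≈ -3297.1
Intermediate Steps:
n = -136 (n = -290 + 154 = -136)
H(l, W) = -2 + W + l (H(l, W) = -2 + (l + W) = -2 + (W + l) = -2 + W + l)
Q(o) = (1 + o)*(20 + 2*o) (Q(o) = (o + (-2 + 22 + o))*(o + o/o) = (o + (20 + o))*(o + 1) = (20 + 2*o)*(1 + o) = (1 + o)*(20 + 2*o))
448482/n + Q(272)/287371 = 448482/(-136) + (20 + 2*272**2 + 22*272)/287371 = 448482*(-1/136) + (20 + 2*73984 + 5984)*(1/287371) = -224241/68 + (20 + 147968 + 5984)*(1/287371) = -224241/68 + 153972*(1/287371) = -224241/68 + 21996/41053 = -9204270045/2791604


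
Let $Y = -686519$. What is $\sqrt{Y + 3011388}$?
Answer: $\sqrt{2324869} \approx 1524.8$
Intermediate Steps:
$\sqrt{Y + 3011388} = \sqrt{-686519 + 3011388} = \sqrt{2324869}$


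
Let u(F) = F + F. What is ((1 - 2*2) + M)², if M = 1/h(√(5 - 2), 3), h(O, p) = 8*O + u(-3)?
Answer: 17803/2028 - 154*√3/507 ≈ 8.2525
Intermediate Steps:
u(F) = 2*F
h(O, p) = -6 + 8*O (h(O, p) = 8*O + 2*(-3) = 8*O - 6 = -6 + 8*O)
M = 1/(-6 + 8*√3) (M = 1/(-6 + 8*√(5 - 2)) = 1/(-6 + 8*√3) ≈ 0.12728)
((1 - 2*2) + M)² = ((1 - 2*2) + (1/26 + 2*√3/39))² = ((1 - 4) + (1/26 + 2*√3/39))² = (-3 + (1/26 + 2*√3/39))² = (-77/26 + 2*√3/39)²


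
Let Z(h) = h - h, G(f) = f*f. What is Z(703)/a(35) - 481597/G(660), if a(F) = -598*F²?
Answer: -481597/435600 ≈ -1.1056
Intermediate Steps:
G(f) = f²
Z(h) = 0
Z(703)/a(35) - 481597/G(660) = 0/((-598*35²)) - 481597/(660²) = 0/((-598*1225)) - 481597/435600 = 0/(-732550) - 481597*1/435600 = 0*(-1/732550) - 481597/435600 = 0 - 481597/435600 = -481597/435600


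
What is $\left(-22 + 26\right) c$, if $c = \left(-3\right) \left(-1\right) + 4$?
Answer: $28$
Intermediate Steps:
$c = 7$ ($c = 3 + 4 = 7$)
$\left(-22 + 26\right) c = \left(-22 + 26\right) 7 = 4 \cdot 7 = 28$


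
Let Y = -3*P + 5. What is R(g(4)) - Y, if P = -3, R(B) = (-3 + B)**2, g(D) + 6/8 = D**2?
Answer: 2177/16 ≈ 136.06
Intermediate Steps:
g(D) = -3/4 + D**2
Y = 14 (Y = -3*(-3) + 5 = 9 + 5 = 14)
R(g(4)) - Y = (-3 + (-3/4 + 4**2))**2 - 1*14 = (-3 + (-3/4 + 16))**2 - 14 = (-3 + 61/4)**2 - 14 = (49/4)**2 - 14 = 2401/16 - 14 = 2177/16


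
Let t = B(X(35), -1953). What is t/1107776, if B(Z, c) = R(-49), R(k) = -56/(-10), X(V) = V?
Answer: 7/1384720 ≈ 5.0552e-6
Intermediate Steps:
R(k) = 28/5 (R(k) = -56*(-⅒) = 28/5)
B(Z, c) = 28/5
t = 28/5 ≈ 5.6000
t/1107776 = (28/5)/1107776 = (28/5)*(1/1107776) = 7/1384720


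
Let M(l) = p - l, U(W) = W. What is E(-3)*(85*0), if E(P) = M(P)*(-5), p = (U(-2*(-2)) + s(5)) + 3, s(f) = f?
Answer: 0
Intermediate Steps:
p = 12 (p = (-2*(-2) + 5) + 3 = (4 + 5) + 3 = 9 + 3 = 12)
M(l) = 12 - l
E(P) = -60 + 5*P (E(P) = (12 - P)*(-5) = -60 + 5*P)
E(-3)*(85*0) = (-60 + 5*(-3))*(85*0) = (-60 - 15)*0 = -75*0 = 0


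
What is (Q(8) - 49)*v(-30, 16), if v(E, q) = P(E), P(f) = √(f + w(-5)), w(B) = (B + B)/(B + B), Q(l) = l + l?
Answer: -33*I*√29 ≈ -177.71*I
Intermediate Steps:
Q(l) = 2*l
w(B) = 1 (w(B) = (2*B)/((2*B)) = (2*B)*(1/(2*B)) = 1)
P(f) = √(1 + f) (P(f) = √(f + 1) = √(1 + f))
v(E, q) = √(1 + E)
(Q(8) - 49)*v(-30, 16) = (2*8 - 49)*√(1 - 30) = (16 - 49)*√(-29) = -33*I*√29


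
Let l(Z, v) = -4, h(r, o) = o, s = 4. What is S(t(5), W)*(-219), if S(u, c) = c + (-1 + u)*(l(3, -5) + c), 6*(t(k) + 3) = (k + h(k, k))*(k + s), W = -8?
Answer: 30660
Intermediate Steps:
t(k) = -3 + k*(4 + k)/3 (t(k) = -3 + ((k + k)*(k + 4))/6 = -3 + ((2*k)*(4 + k))/6 = -3 + (2*k*(4 + k))/6 = -3 + k*(4 + k)/3)
S(u, c) = c + (-1 + u)*(-4 + c)
S(t(5), W)*(-219) = (4 - 4*(-3 + (⅓)*5² + (4/3)*5) - 8*(-3 + (⅓)*5² + (4/3)*5))*(-219) = (4 - 4*(-3 + (⅓)*25 + 20/3) - 8*(-3 + (⅓)*25 + 20/3))*(-219) = (4 - 4*(-3 + 25/3 + 20/3) - 8*(-3 + 25/3 + 20/3))*(-219) = (4 - 4*12 - 8*12)*(-219) = (4 - 48 - 96)*(-219) = -140*(-219) = 30660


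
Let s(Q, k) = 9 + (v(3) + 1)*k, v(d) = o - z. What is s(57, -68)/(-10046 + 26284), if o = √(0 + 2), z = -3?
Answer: -263/16238 - 34*√2/8119 ≈ -0.022119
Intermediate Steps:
o = √2 ≈ 1.4142
v(d) = 3 + √2 (v(d) = √2 - 1*(-3) = √2 + 3 = 3 + √2)
s(Q, k) = 9 + k*(4 + √2) (s(Q, k) = 9 + ((3 + √2) + 1)*k = 9 + (4 + √2)*k = 9 + k*(4 + √2))
s(57, -68)/(-10046 + 26284) = (9 - 68 - 68*(3 + √2))/(-10046 + 26284) = (9 - 68 + (-204 - 68*√2))/16238 = (-263 - 68*√2)*(1/16238) = -263/16238 - 34*√2/8119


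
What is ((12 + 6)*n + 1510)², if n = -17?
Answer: 1449616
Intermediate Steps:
((12 + 6)*n + 1510)² = ((12 + 6)*(-17) + 1510)² = (18*(-17) + 1510)² = (-306 + 1510)² = 1204² = 1449616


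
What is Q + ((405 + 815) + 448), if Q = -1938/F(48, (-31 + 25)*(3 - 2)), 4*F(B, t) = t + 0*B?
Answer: 2960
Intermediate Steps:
F(B, t) = t/4 (F(B, t) = (t + 0*B)/4 = (t + 0)/4 = t/4)
Q = 1292 (Q = -1938*4/((-31 + 25)*(3 - 2)) = -1938/((-6*1)/4) = -1938/((¼)*(-6)) = -1938/(-3/2) = -1938*(-⅔) = 1292)
Q + ((405 + 815) + 448) = 1292 + ((405 + 815) + 448) = 1292 + (1220 + 448) = 1292 + 1668 = 2960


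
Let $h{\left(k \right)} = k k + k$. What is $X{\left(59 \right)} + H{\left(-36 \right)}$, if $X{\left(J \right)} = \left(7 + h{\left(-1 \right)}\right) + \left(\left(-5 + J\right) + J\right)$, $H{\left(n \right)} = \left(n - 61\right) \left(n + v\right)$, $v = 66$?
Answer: $-2790$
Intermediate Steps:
$h{\left(k \right)} = k + k^{2}$ ($h{\left(k \right)} = k^{2} + k = k + k^{2}$)
$H{\left(n \right)} = \left(-61 + n\right) \left(66 + n\right)$ ($H{\left(n \right)} = \left(n - 61\right) \left(n + 66\right) = \left(-61 + n\right) \left(66 + n\right)$)
$X{\left(J \right)} = 2 + 2 J$ ($X{\left(J \right)} = \left(7 - \left(1 - 1\right)\right) + \left(\left(-5 + J\right) + J\right) = \left(7 - 0\right) + \left(-5 + 2 J\right) = \left(7 + 0\right) + \left(-5 + 2 J\right) = 7 + \left(-5 + 2 J\right) = 2 + 2 J$)
$X{\left(59 \right)} + H{\left(-36 \right)} = \left(2 + 2 \cdot 59\right) + \left(-4026 + \left(-36\right)^{2} + 5 \left(-36\right)\right) = \left(2 + 118\right) - 2910 = 120 - 2910 = -2790$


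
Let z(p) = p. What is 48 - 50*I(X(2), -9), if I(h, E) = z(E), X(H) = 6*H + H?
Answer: 498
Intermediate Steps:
X(H) = 7*H
I(h, E) = E
48 - 50*I(X(2), -9) = 48 - 50*(-9) = 48 + 450 = 498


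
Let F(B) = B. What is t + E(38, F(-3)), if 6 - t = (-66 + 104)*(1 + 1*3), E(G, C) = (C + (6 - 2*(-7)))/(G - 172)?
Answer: -19581/134 ≈ -146.13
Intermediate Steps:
E(G, C) = (20 + C)/(-172 + G) (E(G, C) = (C + (6 + 14))/(-172 + G) = (C + 20)/(-172 + G) = (20 + C)/(-172 + G))
t = -146 (t = 6 - (-66 + 104)*(1 + 1*3) = 6 - 38*(1 + 3) = 6 - 38*4 = 6 - 1*152 = 6 - 152 = -146)
t + E(38, F(-3)) = -146 + (20 - 3)/(-172 + 38) = -146 + 17/(-134) = -146 - 1/134*17 = -146 - 17/134 = -19581/134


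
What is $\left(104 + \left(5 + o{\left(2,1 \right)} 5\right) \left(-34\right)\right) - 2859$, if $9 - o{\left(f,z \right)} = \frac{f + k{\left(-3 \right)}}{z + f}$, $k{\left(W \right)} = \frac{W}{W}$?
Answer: $-4285$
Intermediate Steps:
$k{\left(W \right)} = 1$
$o{\left(f,z \right)} = 9 - \frac{1 + f}{f + z}$ ($o{\left(f,z \right)} = 9 - \frac{f + 1}{z + f} = 9 - \frac{1 + f}{f + z}$)
$\left(104 + \left(5 + o{\left(2,1 \right)} 5\right) \left(-34\right)\right) - 2859 = \left(104 + \left(5 + \frac{-1 + 8 \cdot 2 + 9 \cdot 1}{2 + 1} \cdot 5\right) \left(-34\right)\right) - 2859 = \left(104 + \left(5 + \frac{-1 + 16 + 9}{3} \cdot 5\right) \left(-34\right)\right) - 2859 = \left(104 + \left(5 + \frac{1}{3} \cdot 24 \cdot 5\right) \left(-34\right)\right) - 2859 = \left(104 + \left(5 + 8 \cdot 5\right) \left(-34\right)\right) - 2859 = \left(104 + \left(5 + 40\right) \left(-34\right)\right) - 2859 = \left(104 + 45 \left(-34\right)\right) - 2859 = \left(104 - 1530\right) - 2859 = -1426 - 2859 = -4285$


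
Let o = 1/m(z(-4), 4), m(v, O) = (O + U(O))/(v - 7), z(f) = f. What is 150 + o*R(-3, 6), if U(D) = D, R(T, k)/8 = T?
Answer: 183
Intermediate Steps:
R(T, k) = 8*T
m(v, O) = 2*O/(-7 + v) (m(v, O) = (O + O)/(v - 7) = (2*O)/(-7 + v) = 2*O/(-7 + v))
o = -11/8 (o = 1/(2*4/(-7 - 4)) = 1/(2*4/(-11)) = 1/(2*4*(-1/11)) = 1/(-8/11) = -11/8 ≈ -1.3750)
150 + o*R(-3, 6) = 150 - 11*(-3) = 150 - 11/8*(-24) = 150 + 33 = 183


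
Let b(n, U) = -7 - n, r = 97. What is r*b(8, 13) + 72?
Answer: -1383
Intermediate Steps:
r*b(8, 13) + 72 = 97*(-7 - 1*8) + 72 = 97*(-7 - 8) + 72 = 97*(-15) + 72 = -1455 + 72 = -1383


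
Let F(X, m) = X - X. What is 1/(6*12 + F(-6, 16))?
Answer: 1/72 ≈ 0.013889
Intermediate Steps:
F(X, m) = 0
1/(6*12 + F(-6, 16)) = 1/(6*12 + 0) = 1/(72 + 0) = 1/72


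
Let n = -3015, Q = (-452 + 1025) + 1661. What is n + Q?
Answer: -781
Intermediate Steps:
Q = 2234 (Q = 573 + 1661 = 2234)
n + Q = -3015 + 2234 = -781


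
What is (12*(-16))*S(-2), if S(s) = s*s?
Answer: -768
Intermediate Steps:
S(s) = s²
(12*(-16))*S(-2) = (12*(-16))*(-2)² = -192*4 = -768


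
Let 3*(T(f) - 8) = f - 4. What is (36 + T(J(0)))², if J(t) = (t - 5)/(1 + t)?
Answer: 1681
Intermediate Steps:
J(t) = (-5 + t)/(1 + t)
T(f) = 20/3 + f/3 (T(f) = 8 + (f - 4)/3 = 8 + (-4 + f)/3 = 8 + (-4/3 + f/3) = 20/3 + f/3)
(36 + T(J(0)))² = (36 + (20/3 + ((-5 + 0)/(1 + 0))/3))² = (36 + (20/3 + (-5/1)/3))² = (36 + (20/3 + (1*(-5))/3))² = (36 + (20/3 + (⅓)*(-5)))² = (36 + (20/3 - 5/3))² = (36 + 5)² = 41² = 1681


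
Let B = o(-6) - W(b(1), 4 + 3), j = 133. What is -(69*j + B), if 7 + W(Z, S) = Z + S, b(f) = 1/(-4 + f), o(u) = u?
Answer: -27514/3 ≈ -9171.3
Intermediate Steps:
W(Z, S) = -7 + S + Z (W(Z, S) = -7 + (Z + S) = -7 + (S + Z) = -7 + S + Z)
B = -17/3 (B = -6 - (-7 + (4 + 3) + 1/(-4 + 1)) = -6 - (-7 + 7 + 1/(-3)) = -6 - (-7 + 7 - 1/3) = -6 - 1*(-1/3) = -6 + 1/3 = -17/3 ≈ -5.6667)
-(69*j + B) = -(69*133 - 17/3) = -(9177 - 17/3) = -1*27514/3 = -27514/3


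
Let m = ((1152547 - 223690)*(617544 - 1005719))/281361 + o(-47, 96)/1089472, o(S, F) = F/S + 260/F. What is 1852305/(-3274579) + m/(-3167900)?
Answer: -1196671770520096269609743/7426238231433662086195200 ≈ -0.16114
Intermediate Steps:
o(S, F) = 260/F + F/S
m = -147699946528873681163/115257134203392 (m = ((1152547 - 223690)*(617544 - 1005719))/281361 + (260/96 + 96/(-47))/1089472 = (928857*(-388175))*(1/281361) + (260*(1/96) + 96*(-1/47))*(1/1089472) = -360559065975*1/281361 + (65/24 - 96/47)*(1/1089472) = -120186355325/93787 + (751/1128)*(1/1089472) = -120186355325/93787 + 751/1228924416 = -147699946528873681163/115257134203392 ≈ -1.2815e+6)
1852305/(-3274579) + m/(-3167900) = 1852305/(-3274579) - 147699946528873681163/115257134203392/(-3167900) = 1852305*(-1/3274579) - 147699946528873681163/115257134203392*(-1/3167900) = -11505/20339 + 147699946528873681163/365123075442925516800 = -1196671770520096269609743/7426238231433662086195200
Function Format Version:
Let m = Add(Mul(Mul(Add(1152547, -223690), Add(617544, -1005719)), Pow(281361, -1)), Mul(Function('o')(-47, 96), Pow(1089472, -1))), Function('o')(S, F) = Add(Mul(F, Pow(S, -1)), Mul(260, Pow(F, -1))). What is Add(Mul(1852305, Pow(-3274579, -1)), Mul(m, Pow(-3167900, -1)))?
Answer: Rational(-1196671770520096269609743, 7426238231433662086195200) ≈ -0.16114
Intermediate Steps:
Function('o')(S, F) = Add(Mul(260, Pow(F, -1)), Mul(F, Pow(S, -1)))
m = Rational(-147699946528873681163, 115257134203392) (m = Add(Mul(Mul(Add(1152547, -223690), Add(617544, -1005719)), Pow(281361, -1)), Mul(Add(Mul(260, Pow(96, -1)), Mul(96, Pow(-47, -1))), Pow(1089472, -1))) = Add(Mul(Mul(928857, -388175), Rational(1, 281361)), Mul(Add(Mul(260, Rational(1, 96)), Mul(96, Rational(-1, 47))), Rational(1, 1089472))) = Add(Mul(-360559065975, Rational(1, 281361)), Mul(Add(Rational(65, 24), Rational(-96, 47)), Rational(1, 1089472))) = Add(Rational(-120186355325, 93787), Mul(Rational(751, 1128), Rational(1, 1089472))) = Add(Rational(-120186355325, 93787), Rational(751, 1228924416)) = Rational(-147699946528873681163, 115257134203392) ≈ -1.2815e+6)
Add(Mul(1852305, Pow(-3274579, -1)), Mul(m, Pow(-3167900, -1))) = Add(Mul(1852305, Pow(-3274579, -1)), Mul(Rational(-147699946528873681163, 115257134203392), Pow(-3167900, -1))) = Add(Mul(1852305, Rational(-1, 3274579)), Mul(Rational(-147699946528873681163, 115257134203392), Rational(-1, 3167900))) = Add(Rational(-11505, 20339), Rational(147699946528873681163, 365123075442925516800)) = Rational(-1196671770520096269609743, 7426238231433662086195200)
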